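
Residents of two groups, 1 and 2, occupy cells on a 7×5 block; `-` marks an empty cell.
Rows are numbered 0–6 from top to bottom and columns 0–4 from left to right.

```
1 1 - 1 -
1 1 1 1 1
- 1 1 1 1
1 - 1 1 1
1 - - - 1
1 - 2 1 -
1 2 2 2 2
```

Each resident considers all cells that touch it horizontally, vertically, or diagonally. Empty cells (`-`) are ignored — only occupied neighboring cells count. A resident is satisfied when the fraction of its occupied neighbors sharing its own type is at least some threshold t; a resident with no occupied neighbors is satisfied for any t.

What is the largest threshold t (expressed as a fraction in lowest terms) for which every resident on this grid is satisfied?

Row 0: (0,0)1 3/3 · (0,1)1 4/4 · (0,3)1 3/3
Row 1: (1,0)1 4/4 · (1,1)1 6/6 · (1,2)1 7/7 · (1,3)1 6/6 · (1,4)1 4/4
Row 2: (2,1)1 6/6 · (2,2)1 7/7 · (2,3)1 8/8 · (2,4)1 5/5
Row 3: (3,0)1 2/2 · (3,2)1 4/4 · (3,3)1 6/6 · (3,4)1 4/4
Row 4: (4,0)1 2/2 · (4,4)1 3/3
Row 5: (5,0)1 2/3 · (5,2)2 3/4 · (5,3)1 1/5
Row 6: (6,0)1 1/2 · (6,1)2 2/4 · (6,2)2 3/4 · (6,3)2 3/4 · (6,4)2 1/2
The smallest same-type fraction is 1/5 at (5,3), which reduces to 1/5. Any threshold above that leaves this resident unsatisfied.

1/5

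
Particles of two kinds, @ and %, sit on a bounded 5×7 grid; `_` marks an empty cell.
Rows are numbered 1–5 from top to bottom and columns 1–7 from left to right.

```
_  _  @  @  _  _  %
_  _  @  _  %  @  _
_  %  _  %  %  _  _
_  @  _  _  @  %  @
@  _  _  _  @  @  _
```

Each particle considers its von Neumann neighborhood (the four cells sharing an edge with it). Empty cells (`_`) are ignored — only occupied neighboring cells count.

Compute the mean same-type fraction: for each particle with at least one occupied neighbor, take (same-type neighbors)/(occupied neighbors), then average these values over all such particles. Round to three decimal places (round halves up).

0.500

(1,3)@ 2/2
(1,4)@ 1/1
(1,7)% — no occupied neighbors
(2,3)@ 1/1
(2,5)% 1/2
(2,6)@ 0/1
(3,2)% 0/1
(3,4)% 1/1
(3,5)% 2/3
(4,2)@ 0/1
(4,5)@ 1/3
(4,6)% 0/3
(4,7)@ 0/1
(5,1)@ — no occupied neighbors
(5,5)@ 2/2
(5,6)@ 1/2
Sum over 14 particles: 2/2 + 1/1 + 1/1 + 1/2 + 0/1 + 0/1 + 1/1 + 2/3 + 0/1 + 1/3 + 0/3 + 0/1 + 2/2 + 1/2 = 7; mean = 7 ÷ 14 = 1/2 = 0.5 → 0.500.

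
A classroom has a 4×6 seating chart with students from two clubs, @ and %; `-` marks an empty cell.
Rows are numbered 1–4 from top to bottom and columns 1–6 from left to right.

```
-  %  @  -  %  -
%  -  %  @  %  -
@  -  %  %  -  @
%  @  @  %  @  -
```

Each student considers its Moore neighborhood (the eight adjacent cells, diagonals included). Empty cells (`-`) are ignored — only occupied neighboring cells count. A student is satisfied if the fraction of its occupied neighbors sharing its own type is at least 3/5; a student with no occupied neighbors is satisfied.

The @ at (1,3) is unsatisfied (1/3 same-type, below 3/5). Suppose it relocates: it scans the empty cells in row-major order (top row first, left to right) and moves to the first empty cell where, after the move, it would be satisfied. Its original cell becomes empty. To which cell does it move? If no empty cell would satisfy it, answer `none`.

(4,6)

Vacating (1,3). Empty cells in order:
  (1,1): 0/2 same-type → still unsatisfied.
  (1,4): 1/4 same-type → still unsatisfied.
  (1,6): 0/2 same-type → still unsatisfied.
  (2,2): 1/5 same-type → still unsatisfied.
  (2,6): 1/3 same-type → still unsatisfied.
  (3,2): 3/7 same-type → still unsatisfied.
  (3,5): 3/6 same-type → still unsatisfied.
  (4,6): 2/2 same-type → satisfied — stop here.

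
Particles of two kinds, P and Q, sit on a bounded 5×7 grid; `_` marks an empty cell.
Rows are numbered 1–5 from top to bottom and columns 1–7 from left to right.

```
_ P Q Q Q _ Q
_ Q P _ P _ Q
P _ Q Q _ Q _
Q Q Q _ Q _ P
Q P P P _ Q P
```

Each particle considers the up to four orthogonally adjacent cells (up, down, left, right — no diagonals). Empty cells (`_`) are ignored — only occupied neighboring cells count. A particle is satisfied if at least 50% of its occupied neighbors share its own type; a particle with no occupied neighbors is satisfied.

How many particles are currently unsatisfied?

Row 1: (1,2)P 0/2 ✗ · (1,3)Q 1/3 ✗ · (1,4)Q 2/2 ✓ · (1,5)Q 1/2 ✓ · (1,7)Q 1/1 ✓
Row 2: (2,2)Q 0/2 ✗ · (2,3)P 0/3 ✗ · (2,5)P 0/1 ✗ · (2,7)Q 1/1 ✓
Row 3: (3,1)P 0/1 ✗ · (3,3)Q 2/3 ✓ · (3,4)Q 1/1 ✓ · (3,6)Q 0/0 ✓
Row 4: (4,1)Q 2/3 ✓ · (4,2)Q 2/3 ✓ · (4,3)Q 2/3 ✓ · (4,5)Q 0/0 ✓ · (4,7)P 1/1 ✓
Row 5: (5,1)Q 1/2 ✓ · (5,2)P 1/3 ✗ · (5,3)P 2/3 ✓ · (5,4)P 1/1 ✓ · (5,6)Q 0/1 ✗ · (5,7)P 1/2 ✓
Unsatisfied: (1,2), (1,3), (2,2), (2,3), (2,5), (3,1), (5,2), (5,6) — 8 in total.

8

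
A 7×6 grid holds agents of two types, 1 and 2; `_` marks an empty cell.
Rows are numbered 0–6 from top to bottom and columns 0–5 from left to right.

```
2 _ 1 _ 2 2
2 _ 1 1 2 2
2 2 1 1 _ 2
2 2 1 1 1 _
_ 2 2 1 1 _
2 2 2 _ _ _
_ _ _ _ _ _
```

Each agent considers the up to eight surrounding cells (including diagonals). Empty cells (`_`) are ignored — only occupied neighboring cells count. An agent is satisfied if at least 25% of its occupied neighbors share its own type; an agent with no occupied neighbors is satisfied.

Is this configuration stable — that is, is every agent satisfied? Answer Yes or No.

Row 0: (0,0)2 1/1 satisfied · (0,2)1 2/2 satisfied · (0,4)2 3/4 satisfied · (0,5)2 3/3 satisfied
Row 1: (1,0)2 3/3 satisfied · (1,2)1 4/5 satisfied · (1,3)1 4/6 satisfied · (1,4)2 4/6 satisfied · (1,5)2 4/4 satisfied
Row 2: (2,0)2 4/4 satisfied · (2,1)2 4/7 satisfied · (2,2)1 5/7 satisfied · (2,3)1 6/7 satisfied · (2,5)2 2/3 satisfied
Row 3: (3,0)2 4/4 satisfied · (3,1)2 5/7 satisfied · (3,2)1 4/8 satisfied · (3,3)1 6/7 satisfied · (3,4)1 4/5 satisfied
Row 4: (4,1)2 6/7 satisfied · (4,2)2 4/7 satisfied · (4,3)1 4/6 satisfied · (4,4)1 3/3 satisfied
Row 5: (5,0)2 2/2 satisfied · (5,1)2 4/4 satisfied · (5,2)2 3/4 satisfied
All meet the threshold, so the configuration is stable.

Yes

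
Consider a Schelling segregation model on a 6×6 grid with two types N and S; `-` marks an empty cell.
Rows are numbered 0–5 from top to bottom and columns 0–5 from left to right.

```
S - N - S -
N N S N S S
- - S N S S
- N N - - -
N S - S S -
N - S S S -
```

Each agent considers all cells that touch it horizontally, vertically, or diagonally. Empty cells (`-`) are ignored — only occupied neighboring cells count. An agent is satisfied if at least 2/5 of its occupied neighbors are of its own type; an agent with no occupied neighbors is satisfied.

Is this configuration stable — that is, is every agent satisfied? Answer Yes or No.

Row 0: (0,0)S 0/2 unhappy · (0,2)N 2/3 ok · (0,4)S 2/3 ok
Row 1: (1,0)N 1/2 ok · (1,1)N 2/5 ok · (1,2)S 1/5 unhappy · (1,3)N 2/7 unhappy · (1,4)S 4/6 ok · (1,5)S 4/4 ok
Row 2: (2,2)S 1/6 unhappy · (2,3)N 2/6 unhappy · (2,4)S 3/5 ok · (2,5)S 3/3 ok
Row 3: (3,1)N 2/4 ok · (3,2)N 2/5 ok
Row 4: (4,0)N 2/3 ok · (4,1)S 1/5 unhappy · (4,3)S 4/5 ok · (4,4)S 3/3 ok
Row 5: (5,0)N 1/2 ok · (5,2)S 3/3 ok · (5,3)S 4/4 ok · (5,4)S 3/3 ok
For instance (0,0) has only 0/2 same-type neighbors, below 2/5.

No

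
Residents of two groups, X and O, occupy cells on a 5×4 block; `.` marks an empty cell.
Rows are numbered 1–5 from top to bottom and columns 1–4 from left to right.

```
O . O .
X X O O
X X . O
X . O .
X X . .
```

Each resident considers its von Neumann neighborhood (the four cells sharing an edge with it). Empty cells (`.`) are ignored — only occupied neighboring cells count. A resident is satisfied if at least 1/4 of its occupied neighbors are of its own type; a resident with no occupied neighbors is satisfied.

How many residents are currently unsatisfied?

Row 1: (1,1)O 0/1 ✗ · (1,3)O 1/1 ✓
Row 2: (2,1)X 2/3 ✓ · (2,2)X 2/3 ✓ · (2,3)O 2/3 ✓ · (2,4)O 2/2 ✓
Row 3: (3,1)X 3/3 ✓ · (3,2)X 2/2 ✓ · (3,4)O 1/1 ✓
Row 4: (4,1)X 2/2 ✓ · (4,3)O 0/0 ✓
Row 5: (5,1)X 2/2 ✓ · (5,2)X 1/1 ✓
Unsatisfied: (1,1) — 1 in total.

1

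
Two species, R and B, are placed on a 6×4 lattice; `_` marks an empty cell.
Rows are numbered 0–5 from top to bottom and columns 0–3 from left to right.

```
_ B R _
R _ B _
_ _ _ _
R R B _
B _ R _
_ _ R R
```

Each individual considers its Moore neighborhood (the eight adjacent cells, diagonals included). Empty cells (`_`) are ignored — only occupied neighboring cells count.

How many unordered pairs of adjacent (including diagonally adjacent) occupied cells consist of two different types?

Scan each occupied cell's neighbors to the right and below (and the two forward diagonals) so each pair is counted once.
Row 0: B(0,1)–R(0,2)≠ B(0,1)–B(1,2)= B(0,1)–R(1,0)≠ R(0,2)–B(1,2)≠  → 3/4 unlike.
Row 3: R(3,0)–R(3,1)= R(3,0)–B(4,0)≠ R(3,1)–B(3,2)≠ R(3,1)–R(4,2)= R(3,1)–B(4,0)≠ B(3,2)–R(4,2)≠  → 4/6 unlike.
Row 4: R(4,2)–R(5,2)= R(4,2)–R(5,3)=  → 0/2 unlike.
Row 5: R(5,2)–R(5,3)=  → 0/1 unlike.
Total adjacent occupied pairs: 13; unlike-type pairs: 7.

7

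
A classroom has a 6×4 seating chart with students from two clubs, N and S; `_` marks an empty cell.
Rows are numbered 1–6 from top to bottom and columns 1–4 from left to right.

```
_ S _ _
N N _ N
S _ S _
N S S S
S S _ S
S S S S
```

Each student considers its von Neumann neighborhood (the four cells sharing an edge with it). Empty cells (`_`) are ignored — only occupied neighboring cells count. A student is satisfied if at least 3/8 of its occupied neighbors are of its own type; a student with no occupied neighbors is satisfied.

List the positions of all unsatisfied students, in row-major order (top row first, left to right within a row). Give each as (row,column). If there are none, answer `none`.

Row 1: (1,2)S 0/1 not
Row 2: (2,1)N 1/2 satisfied · (2,2)N 1/2 satisfied · (2,4)N 0/0 satisfied
Row 3: (3,1)S 0/2 not · (3,3)S 1/1 satisfied
Row 4: (4,1)N 0/3 not · (4,2)S 2/3 satisfied · (4,3)S 3/3 satisfied · (4,4)S 2/2 satisfied
Row 5: (5,1)S 2/3 satisfied · (5,2)S 3/3 satisfied · (5,4)S 2/2 satisfied
Row 6: (6,1)S 2/2 satisfied · (6,2)S 3/3 satisfied · (6,3)S 2/2 satisfied · (6,4)S 2/2 satisfied

(1,2), (3,1), (4,1)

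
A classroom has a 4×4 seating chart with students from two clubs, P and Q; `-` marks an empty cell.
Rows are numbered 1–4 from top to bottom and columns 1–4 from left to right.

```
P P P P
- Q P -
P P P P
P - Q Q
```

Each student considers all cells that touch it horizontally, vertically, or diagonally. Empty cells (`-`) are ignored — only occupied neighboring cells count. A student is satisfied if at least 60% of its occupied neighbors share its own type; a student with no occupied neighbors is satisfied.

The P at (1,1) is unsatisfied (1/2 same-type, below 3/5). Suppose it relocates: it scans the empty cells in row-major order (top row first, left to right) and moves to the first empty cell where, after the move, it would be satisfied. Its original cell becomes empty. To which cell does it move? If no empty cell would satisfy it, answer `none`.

(2,1)

Vacating (1,1). Empty cells in order:
  (2,1): 3/4 same-type → satisfied — stop here.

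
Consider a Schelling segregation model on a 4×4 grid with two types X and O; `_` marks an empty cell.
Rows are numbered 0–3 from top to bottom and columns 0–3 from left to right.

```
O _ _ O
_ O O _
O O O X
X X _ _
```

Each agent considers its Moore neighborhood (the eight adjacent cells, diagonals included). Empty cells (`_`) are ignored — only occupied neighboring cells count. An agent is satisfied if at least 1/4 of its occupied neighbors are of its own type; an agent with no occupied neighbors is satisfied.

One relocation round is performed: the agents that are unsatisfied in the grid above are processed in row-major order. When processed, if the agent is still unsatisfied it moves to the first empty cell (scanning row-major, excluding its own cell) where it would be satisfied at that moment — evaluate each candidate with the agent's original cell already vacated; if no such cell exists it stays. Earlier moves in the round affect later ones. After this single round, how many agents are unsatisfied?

0

Initially unsatisfied (in order): (2,3).
  (2,3) → (3,2).
Resulting grid:
O _ _ O
_ O O _
O O O _
X X X _
All satisfied now.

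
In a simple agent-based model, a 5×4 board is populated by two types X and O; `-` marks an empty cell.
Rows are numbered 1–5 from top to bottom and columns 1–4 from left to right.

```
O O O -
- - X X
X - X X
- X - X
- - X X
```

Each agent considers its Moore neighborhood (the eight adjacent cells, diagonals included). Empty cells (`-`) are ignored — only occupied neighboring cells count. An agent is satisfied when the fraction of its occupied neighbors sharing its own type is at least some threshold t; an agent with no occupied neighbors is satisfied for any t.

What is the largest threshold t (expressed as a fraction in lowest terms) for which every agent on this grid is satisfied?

1/3

Row 1: (1,1)O 1/1 · (1,2)O 2/3 · (1,3)O 1/3
Row 2: (2,3)X 3/5 · (2,4)X 3/4
Row 3: (3,1)X 1/1 · (3,3)X 5/5 · (3,4)X 4/4
Row 4: (4,2)X 3/3 · (4,4)X 4/4
Row 5: (5,3)X 3/3 · (5,4)X 2/2
The smallest same-type fraction is 1/3 at (1,3), which reduces to 1/3. Any threshold above that leaves this agent unsatisfied.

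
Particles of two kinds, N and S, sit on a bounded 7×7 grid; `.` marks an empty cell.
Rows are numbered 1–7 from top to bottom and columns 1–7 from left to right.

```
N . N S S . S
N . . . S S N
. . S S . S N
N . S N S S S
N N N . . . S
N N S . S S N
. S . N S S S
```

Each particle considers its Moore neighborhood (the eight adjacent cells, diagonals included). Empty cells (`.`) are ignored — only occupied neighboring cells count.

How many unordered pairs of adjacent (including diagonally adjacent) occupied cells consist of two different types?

Scan each occupied cell's neighbors to the right and below (and the two forward diagonals) so each pair is counted once.
From row 1: 2 unlike of 8 pairs (running 2/8).
From row 2: 3 unlike of 8 pairs (running 5/16).
From row 3: 5 unlike of 12 pairs (running 10/28).
From row 4: 4 unlike of 11 pairs (running 14/39).
From row 5: 3 unlike of 11 pairs (running 17/50).
From row 6: 8 unlike of 16 pairs (running 25/66).
From row 7: 1 unlike of 3 pairs (running 26/69).
Total adjacent occupied pairs: 69; unlike-type pairs: 26.

26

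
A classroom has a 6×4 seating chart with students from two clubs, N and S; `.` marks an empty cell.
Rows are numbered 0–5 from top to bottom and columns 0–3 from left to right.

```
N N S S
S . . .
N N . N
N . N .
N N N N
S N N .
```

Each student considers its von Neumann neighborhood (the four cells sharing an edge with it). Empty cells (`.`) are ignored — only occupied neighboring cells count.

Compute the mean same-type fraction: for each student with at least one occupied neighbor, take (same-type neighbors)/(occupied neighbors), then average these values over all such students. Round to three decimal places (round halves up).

0.719

(0,0)N 1/2
(0,1)N 1/2
(0,2)S 1/2
(0,3)S 1/1
(1,0)S 0/2
(2,0)N 2/3
(2,1)N 1/1
(2,3)N — no occupied neighbors
(3,0)N 2/2
(3,2)N 1/1
(4,0)N 2/3
(4,1)N 3/3
(4,2)N 4/4
(4,3)N 1/1
(5,0)S 0/2
(5,1)N 2/3
(5,2)N 2/2
Sum over 16 students: 1/2 + 1/2 + 1/2 + 1/1 + 0/2 + 2/3 + 1/1 + 2/2 + 1/1 + 2/3 + 3/3 + 4/4 + 1/1 + 0/2 + 2/3 + 2/2 = 23/2; mean = 23/2 ÷ 16 = 23/32 = 0.71875 → 0.719.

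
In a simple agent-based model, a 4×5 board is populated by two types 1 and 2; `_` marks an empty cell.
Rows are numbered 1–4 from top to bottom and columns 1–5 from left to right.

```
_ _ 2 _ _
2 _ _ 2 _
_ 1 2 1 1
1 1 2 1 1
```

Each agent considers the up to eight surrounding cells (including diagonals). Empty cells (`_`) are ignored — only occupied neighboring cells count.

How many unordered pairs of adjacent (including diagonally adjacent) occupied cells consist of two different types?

11

Scan each occupied cell's neighbors to the right and below (and the two forward diagonals) so each pair is counted once.
From row 1: 0 unlike of 1 pairs (running 0/1).
From row 2: 3 unlike of 4 pairs (running 3/5).
From row 3: 6 unlike of 14 pairs (running 9/19).
From row 4: 2 unlike of 4 pairs (running 11/23).
Total adjacent occupied pairs: 23; unlike-type pairs: 11.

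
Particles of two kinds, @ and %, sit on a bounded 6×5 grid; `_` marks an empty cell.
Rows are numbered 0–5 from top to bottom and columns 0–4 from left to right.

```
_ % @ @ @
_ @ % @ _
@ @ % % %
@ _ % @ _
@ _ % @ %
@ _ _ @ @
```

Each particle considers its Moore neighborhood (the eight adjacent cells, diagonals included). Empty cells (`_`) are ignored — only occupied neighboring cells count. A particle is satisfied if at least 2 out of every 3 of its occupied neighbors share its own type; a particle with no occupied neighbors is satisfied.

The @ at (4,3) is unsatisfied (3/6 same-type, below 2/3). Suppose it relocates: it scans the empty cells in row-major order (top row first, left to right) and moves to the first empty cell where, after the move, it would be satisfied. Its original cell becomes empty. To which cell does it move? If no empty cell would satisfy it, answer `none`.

Vacating (4,3). Empty cells in order:
  (0,0): 1/2 same-type → still unsatisfied.
  (1,0): 3/4 same-type → satisfied — stop here.

(1,0)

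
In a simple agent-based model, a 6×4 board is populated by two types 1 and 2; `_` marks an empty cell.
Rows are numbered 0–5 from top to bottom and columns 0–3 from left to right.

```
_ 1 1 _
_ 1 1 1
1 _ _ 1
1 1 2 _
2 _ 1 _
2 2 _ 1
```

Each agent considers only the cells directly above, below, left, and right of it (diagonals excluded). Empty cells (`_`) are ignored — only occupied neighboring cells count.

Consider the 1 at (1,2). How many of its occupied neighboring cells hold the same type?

Occupied neighbors of (1,2): (0,2)=1, (1,1)=1, (1,3)=1.
Same type (1): 3 of 3.

3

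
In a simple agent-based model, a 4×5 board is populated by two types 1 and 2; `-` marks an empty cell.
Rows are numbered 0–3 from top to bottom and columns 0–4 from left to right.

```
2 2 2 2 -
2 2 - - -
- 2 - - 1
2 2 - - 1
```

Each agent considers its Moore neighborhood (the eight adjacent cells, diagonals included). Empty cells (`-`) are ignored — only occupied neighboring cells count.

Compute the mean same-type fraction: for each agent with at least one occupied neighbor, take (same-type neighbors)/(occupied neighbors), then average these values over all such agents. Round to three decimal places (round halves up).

1.000

Row 0: (0,0)2 3/3 · (0,1)2 4/4 · (0,2)2 3/3 · (0,3)2 1/1
Row 1: (1,0)2 4/4 · (1,1)2 5/5
Row 2: (2,1)2 4/4 · (2,4)1 1/1
Row 3: (3,0)2 2/2 · (3,1)2 2/2 · (3,4)1 1/1
Sum over 11 agents: 3/3 + 4/4 + 3/3 + 1/1 + 4/4 + 5/5 + 4/4 + 1/1 + 2/2 + 2/2 + 1/1 = 11; mean = 11 ÷ 11 = 1 = 1.0 → 1.000.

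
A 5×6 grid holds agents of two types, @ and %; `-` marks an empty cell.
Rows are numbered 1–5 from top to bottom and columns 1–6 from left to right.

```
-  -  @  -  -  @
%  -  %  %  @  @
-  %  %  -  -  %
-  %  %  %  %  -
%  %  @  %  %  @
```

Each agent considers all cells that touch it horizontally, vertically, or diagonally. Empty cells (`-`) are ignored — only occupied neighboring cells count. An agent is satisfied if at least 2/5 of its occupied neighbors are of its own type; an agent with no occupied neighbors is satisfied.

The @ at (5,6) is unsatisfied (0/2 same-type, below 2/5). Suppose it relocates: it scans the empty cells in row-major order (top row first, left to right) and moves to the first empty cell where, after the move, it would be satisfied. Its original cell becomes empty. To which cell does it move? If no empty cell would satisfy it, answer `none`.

Vacating (5,6). Empty cells in order:
  (1,1): 0/1 same-type → still unsatisfied.
  (1,2): 1/3 same-type → still unsatisfied.
  (1,4): 2/4 same-type → satisfied — stop here.

(1,4)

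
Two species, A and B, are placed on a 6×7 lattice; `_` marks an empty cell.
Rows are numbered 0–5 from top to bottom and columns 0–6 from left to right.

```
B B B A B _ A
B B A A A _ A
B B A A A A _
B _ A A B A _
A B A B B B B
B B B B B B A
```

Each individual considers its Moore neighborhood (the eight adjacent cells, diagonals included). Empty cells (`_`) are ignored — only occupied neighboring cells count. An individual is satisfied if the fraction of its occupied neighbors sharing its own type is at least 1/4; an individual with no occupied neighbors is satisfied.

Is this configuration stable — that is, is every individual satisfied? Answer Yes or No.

(0,0)B 3/3 ok
(0,1)B 4/5 ok
(0,2)B 2/5 ok
(0,3)A 3/5 ok
(0,4)B 0/3 unhappy
(0,6)A 1/1 ok
(1,0)B 5/5 ok
(1,1)B 6/8 ok
(1,2)A 4/8 ok
(1,3)A 6/8 ok
(1,4)A 5/6 ok
(1,6)A 2/2 ok
(2,0)B 4/4 ok
(2,1)B 4/7 ok
(2,2)A 5/7 ok
(2,3)A 7/8 ok
(2,4)A 6/7 ok
(2,5)A 4/5 ok
(3,0)B 3/4 ok
(3,2)A 4/7 ok
(3,3)A 5/8 ok
(3,4)B 3/8 ok
(3,5)A 2/6 ok
(4,0)A 0/4 unhappy
(4,1)B 4/7 ok
(4,2)A 2/7 ok
(4,3)B 5/8 ok
(4,4)B 6/8 ok
(4,5)B 5/7 ok
(4,6)B 2/4 ok
(5,0)B 2/3 ok
(5,1)B 3/5 ok
(5,2)B 4/5 ok
(5,3)B 4/5 ok
(5,4)B 5/5 ok
(5,5)B 4/5 ok
(5,6)A 0/3 unhappy
For instance (0,4) has only 0/3 same-type neighbors, below 1/4.

No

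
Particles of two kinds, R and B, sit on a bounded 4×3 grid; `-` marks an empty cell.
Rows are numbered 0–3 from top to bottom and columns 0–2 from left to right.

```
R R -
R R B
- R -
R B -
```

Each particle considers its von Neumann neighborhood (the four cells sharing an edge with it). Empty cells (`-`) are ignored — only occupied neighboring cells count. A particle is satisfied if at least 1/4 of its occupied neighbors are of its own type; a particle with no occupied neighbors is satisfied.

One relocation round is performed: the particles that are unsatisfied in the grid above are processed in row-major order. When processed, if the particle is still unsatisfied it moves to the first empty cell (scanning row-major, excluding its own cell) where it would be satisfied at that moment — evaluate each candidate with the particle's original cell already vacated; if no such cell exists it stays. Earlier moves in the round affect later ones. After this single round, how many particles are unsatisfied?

0

Initially unsatisfied (in order): (1,2), (3,0), (3,1).
  (1,2) → (3,2).
  (3,0) → (0,2).
  (3,1): now satisfied by earlier moves; stays.
Resulting grid:
R R R
R R -
- R -
- B B
All satisfied now.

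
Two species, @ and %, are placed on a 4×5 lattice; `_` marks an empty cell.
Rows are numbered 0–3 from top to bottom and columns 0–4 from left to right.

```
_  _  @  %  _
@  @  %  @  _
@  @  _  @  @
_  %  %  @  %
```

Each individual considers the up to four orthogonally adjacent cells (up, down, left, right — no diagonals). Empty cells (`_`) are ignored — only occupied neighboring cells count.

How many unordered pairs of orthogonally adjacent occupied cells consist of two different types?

9

Scan each occupied cell's neighbors to the right and below so each pair is counted once.
Row 0: @(0,2)–%(0,3)≠ @(0,2)–%(1,2)≠ %(0,3)–@(1,3)≠  → 3/3 unlike.
Row 1: @(1,0)–@(1,1)= @(1,0)–@(2,0)= @(1,1)–%(1,2)≠ @(1,1)–@(2,1)= %(1,2)–@(1,3)≠ @(1,3)–@(2,3)=  → 2/6 unlike.
Row 2: @(2,0)–@(2,1)= @(2,1)–%(3,1)≠ @(2,3)–@(2,4)= @(2,3)–@(3,3)= @(2,4)–%(3,4)≠  → 2/5 unlike.
Row 3: %(3,1)–%(3,2)= %(3,2)–@(3,3)≠ @(3,3)–%(3,4)≠  → 2/3 unlike.
Total adjacent occupied pairs: 17; unlike-type pairs: 9.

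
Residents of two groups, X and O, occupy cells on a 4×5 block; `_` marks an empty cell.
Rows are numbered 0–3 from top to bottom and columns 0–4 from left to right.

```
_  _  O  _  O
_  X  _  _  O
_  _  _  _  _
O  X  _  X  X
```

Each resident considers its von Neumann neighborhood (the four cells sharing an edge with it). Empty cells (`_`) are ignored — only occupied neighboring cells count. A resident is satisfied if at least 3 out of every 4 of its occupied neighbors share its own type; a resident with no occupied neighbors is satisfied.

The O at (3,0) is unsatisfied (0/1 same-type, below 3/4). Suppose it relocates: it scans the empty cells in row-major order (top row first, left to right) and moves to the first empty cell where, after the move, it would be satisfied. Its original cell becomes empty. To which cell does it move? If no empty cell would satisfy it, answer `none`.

Vacating (3,0). Empty cells in order:
  (0,0): 0/0 same-type → satisfied — stop here.

(0,0)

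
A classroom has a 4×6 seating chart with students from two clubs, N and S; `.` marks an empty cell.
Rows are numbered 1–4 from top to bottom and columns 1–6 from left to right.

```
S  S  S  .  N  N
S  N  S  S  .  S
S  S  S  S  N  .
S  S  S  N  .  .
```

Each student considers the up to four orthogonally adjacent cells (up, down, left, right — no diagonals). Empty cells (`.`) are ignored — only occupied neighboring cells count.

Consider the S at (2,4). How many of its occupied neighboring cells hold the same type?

Occupied neighbors of (2,4): (3,4)=S, (2,3)=S.
Same type (S): 2 of 2.

2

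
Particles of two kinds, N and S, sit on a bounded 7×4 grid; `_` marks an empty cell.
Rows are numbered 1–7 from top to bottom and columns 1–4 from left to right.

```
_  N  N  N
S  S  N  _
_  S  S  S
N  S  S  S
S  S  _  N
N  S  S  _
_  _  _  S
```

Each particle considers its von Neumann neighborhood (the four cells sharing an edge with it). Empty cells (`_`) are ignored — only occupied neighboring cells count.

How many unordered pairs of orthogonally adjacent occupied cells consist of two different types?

8

Scan each occupied cell's neighbors to the right and below so each pair is counted once.
Row 1: N(1,2)–N(1,3)= N(1,2)–S(2,2)≠ N(1,3)–N(1,4)= N(1,3)–N(2,3)=  → 1/4 unlike.
Row 2: S(2,1)–S(2,2)= S(2,2)–N(2,3)≠ S(2,2)–S(3,2)= N(2,3)–S(3,3)≠  → 2/4 unlike.
Row 3: S(3,2)–S(3,3)= S(3,2)–S(4,2)= S(3,3)–S(3,4)= S(3,3)–S(4,3)= S(3,4)–S(4,4)=  → 0/5 unlike.
Row 4: N(4,1)–S(4,2)≠ N(4,1)–S(5,1)≠ S(4,2)–S(4,3)= S(4,2)–S(5,2)= S(4,3)–S(4,4)= S(4,4)–N(5,4)≠  → 3/6 unlike.
Row 5: S(5,1)–S(5,2)= S(5,1)–N(6,1)≠ S(5,2)–S(6,2)=  → 1/3 unlike.
Row 6: N(6,1)–S(6,2)≠ S(6,2)–S(6,3)=  → 1/2 unlike.
Total adjacent occupied pairs: 24; unlike-type pairs: 8.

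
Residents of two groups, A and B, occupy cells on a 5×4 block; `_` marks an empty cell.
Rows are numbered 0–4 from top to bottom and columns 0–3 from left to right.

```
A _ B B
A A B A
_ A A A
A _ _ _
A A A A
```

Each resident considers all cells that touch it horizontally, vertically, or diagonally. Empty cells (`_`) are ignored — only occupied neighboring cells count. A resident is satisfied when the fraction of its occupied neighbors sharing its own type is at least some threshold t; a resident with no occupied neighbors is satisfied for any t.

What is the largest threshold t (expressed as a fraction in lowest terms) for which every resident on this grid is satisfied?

(0,0)A 2/2
(0,2)B 2/4
(0,3)B 2/3
(1,0)A 3/3
(1,1)A 4/6
(1,2)B 2/7
(1,3)A 2/5
(2,1)A 4/5
(2,2)A 4/5
(2,3)A 2/3
(3,0)A 3/3
(4,0)A 2/2
(4,1)A 3/3
(4,2)A 2/2
(4,3)A 1/1
The smallest same-type fraction is 2/7 at (1,2), which reduces to 2/7. Any threshold above that leaves this resident unsatisfied.

2/7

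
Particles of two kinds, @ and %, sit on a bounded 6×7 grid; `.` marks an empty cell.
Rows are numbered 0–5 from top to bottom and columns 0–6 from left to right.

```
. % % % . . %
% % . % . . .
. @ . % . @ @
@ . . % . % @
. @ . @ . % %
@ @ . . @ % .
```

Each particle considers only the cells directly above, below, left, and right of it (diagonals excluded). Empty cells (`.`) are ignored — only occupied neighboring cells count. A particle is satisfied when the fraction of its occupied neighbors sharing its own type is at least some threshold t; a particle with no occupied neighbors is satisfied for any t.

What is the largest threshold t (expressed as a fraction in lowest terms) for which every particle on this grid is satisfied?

(0,1)% 2/2
(0,2)% 2/2
(0,3)% 2/2
(0,6)% — no occupied neighbors
(1,0)% 1/1
(1,1)% 2/3
(1,3)% 2/2
(2,1)@ 0/1
(2,3)% 2/2
(2,5)@ 1/2
(2,6)@ 2/2
(3,0)@ — no occupied neighbors
(3,3)% 1/2
(3,5)% 1/3
(3,6)@ 1/3
(4,1)@ 1/1
(4,3)@ 0/1
(4,5)% 3/3
(4,6)% 1/2
(5,0)@ 1/1
(5,1)@ 2/2
(5,4)@ 0/1
(5,5)% 1/2
The smallest same-type fraction is 0/1 at (2,1), which reduces to 0/1. Any threshold above that leaves this particle unsatisfied.

0/1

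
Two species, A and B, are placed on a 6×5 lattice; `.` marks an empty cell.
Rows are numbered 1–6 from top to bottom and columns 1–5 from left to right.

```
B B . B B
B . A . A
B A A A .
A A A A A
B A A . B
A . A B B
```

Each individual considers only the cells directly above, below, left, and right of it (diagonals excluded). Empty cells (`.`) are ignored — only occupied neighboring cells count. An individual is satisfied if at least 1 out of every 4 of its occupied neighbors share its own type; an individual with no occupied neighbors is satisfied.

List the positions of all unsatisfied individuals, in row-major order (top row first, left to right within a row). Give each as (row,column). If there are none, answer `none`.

(1,1)B 2/2 ok
(1,2)B 1/1 ok
(1,4)B 1/1 ok
(1,5)B 1/2 ok
(2,1)B 2/2 ok
(2,3)A 1/1 ok
(2,5)A 0/1 unhappy
(3,1)B 1/3 ok
(3,2)A 2/3 ok
(3,3)A 4/4 ok
(3,4)A 2/2 ok
(4,1)A 1/3 ok
(4,2)A 4/4 ok
(4,3)A 4/4 ok
(4,4)A 3/3 ok
(4,5)A 1/2 ok
(5,1)B 0/3 unhappy
(5,2)A 2/3 ok
(5,3)A 3/3 ok
(5,5)B 1/2 ok
(6,1)A 0/1 unhappy
(6,3)A 1/2 ok
(6,4)B 1/2 ok
(6,5)B 2/2 ok

(2,5), (5,1), (6,1)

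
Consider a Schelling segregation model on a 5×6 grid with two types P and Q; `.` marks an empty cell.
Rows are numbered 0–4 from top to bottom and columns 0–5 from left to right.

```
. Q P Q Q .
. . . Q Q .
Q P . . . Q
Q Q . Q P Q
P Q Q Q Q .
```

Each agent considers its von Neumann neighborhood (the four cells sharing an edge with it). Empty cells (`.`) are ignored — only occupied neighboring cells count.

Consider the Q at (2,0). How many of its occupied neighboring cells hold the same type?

1

Occupied neighbors of (2,0): (3,0)=Q, (2,1)=P.
Same type (Q): 1 of 2.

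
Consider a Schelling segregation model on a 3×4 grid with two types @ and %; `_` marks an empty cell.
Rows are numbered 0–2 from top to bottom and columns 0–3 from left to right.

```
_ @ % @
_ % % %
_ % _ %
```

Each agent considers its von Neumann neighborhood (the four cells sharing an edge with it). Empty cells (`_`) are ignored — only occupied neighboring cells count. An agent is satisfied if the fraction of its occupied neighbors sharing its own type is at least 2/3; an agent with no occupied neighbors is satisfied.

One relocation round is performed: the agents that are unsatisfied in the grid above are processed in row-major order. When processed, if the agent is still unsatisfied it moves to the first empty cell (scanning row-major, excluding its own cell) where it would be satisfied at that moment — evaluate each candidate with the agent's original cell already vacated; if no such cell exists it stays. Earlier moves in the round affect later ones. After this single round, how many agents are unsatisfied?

Initially unsatisfied (in order): (0,1), (0,2), (0,3).
  (0,1) → (0,0).
  (0,2) → (2,0).
  (0,3): no empty cell satisfies it; stays.
Resulting grid:
@ _ _ @
_ % % %
% % _ %
Unsatisfied now: (0,3).

1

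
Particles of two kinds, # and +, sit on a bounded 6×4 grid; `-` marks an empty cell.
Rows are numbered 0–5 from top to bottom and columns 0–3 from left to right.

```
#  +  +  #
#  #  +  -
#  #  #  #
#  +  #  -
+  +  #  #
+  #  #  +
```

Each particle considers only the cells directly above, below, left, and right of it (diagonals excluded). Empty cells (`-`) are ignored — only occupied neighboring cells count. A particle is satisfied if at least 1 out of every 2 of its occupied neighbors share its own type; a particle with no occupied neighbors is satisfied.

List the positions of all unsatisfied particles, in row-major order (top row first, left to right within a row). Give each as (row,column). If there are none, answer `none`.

(0,1), (0,3), (1,2), (3,0), (3,1), (5,1), (5,3)

Row 0: (0,0)# 1/2 ok · (0,1)+ 1/3 unhappy · (0,2)+ 2/3 ok · (0,3)# 0/1 unhappy
Row 1: (1,0)# 3/3 ok · (1,1)# 2/4 ok · (1,2)+ 1/3 unhappy
Row 2: (2,0)# 3/3 ok · (2,1)# 3/4 ok · (2,2)# 3/4 ok · (2,3)# 1/1 ok
Row 3: (3,0)# 1/3 unhappy · (3,1)+ 1/4 unhappy · (3,2)# 2/3 ok
Row 4: (4,0)+ 2/3 ok · (4,1)+ 2/4 ok · (4,2)# 3/4 ok · (4,3)# 1/2 ok
Row 5: (5,0)+ 1/2 ok · (5,1)# 1/3 unhappy · (5,2)# 2/3 ok · (5,3)+ 0/2 unhappy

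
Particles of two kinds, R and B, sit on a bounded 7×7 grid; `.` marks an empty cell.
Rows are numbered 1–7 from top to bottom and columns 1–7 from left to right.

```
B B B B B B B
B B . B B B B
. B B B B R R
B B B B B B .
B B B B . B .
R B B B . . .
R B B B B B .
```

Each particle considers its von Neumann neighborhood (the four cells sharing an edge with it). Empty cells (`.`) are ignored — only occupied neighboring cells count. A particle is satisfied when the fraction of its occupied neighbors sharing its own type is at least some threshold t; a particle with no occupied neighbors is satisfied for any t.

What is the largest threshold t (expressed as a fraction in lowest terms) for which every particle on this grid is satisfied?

(1,1)B 2/2
(1,2)B 3/3
(1,3)B 2/2
(1,4)B 3/3
(1,5)B 3/3
(1,6)B 3/3
(1,7)B 2/2
(2,1)B 2/2
(2,2)B 3/3
(2,4)B 3/3
(2,5)B 4/4
(2,6)B 3/4
(2,7)B 2/3
(3,2)B 3/3
(3,3)B 3/3
(3,4)B 4/4
(3,5)B 3/4
(3,6)R 1/4
(3,7)R 1/2
(4,1)B 2/2
(4,2)B 4/4
(4,3)B 4/4
(4,4)B 4/4
(4,5)B 3/3
(4,6)B 2/3
(5,1)B 2/3
(5,2)B 4/4
(5,3)B 4/4
(5,4)B 3/3
(5,6)B 1/1
(6,1)R 1/3
(6,2)B 3/4
(6,3)B 4/4
(6,4)B 3/3
(7,1)R 1/2
(7,2)B 2/3
(7,3)B 3/3
(7,4)B 3/3
(7,5)B 2/2
(7,6)B 1/1
The smallest same-type fraction is 1/4 at (3,6), which reduces to 1/4. Any threshold above that leaves this particle unsatisfied.

1/4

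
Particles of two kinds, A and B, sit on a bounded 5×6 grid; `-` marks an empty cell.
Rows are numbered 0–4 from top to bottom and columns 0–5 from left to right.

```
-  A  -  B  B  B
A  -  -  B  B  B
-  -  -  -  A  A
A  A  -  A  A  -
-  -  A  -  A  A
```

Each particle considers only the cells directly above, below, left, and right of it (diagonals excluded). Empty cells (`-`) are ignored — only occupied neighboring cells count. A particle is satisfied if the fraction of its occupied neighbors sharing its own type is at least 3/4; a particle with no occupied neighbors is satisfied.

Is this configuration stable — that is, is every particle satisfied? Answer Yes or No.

No

(0,1)A 0/0 satisfied
(0,3)B 2/2 satisfied
(0,4)B 3/3 satisfied
(0,5)B 2/2 satisfied
(1,0)A 0/0 satisfied
(1,3)B 2/2 satisfied
(1,4)B 3/4 satisfied
(1,5)B 2/3 not
(2,4)A 2/3 not
(2,5)A 1/2 not
(3,0)A 1/1 satisfied
(3,1)A 1/1 satisfied
(3,3)A 1/1 satisfied
(3,4)A 3/3 satisfied
(4,2)A 0/0 satisfied
(4,4)A 2/2 satisfied
(4,5)A 1/1 satisfied
For instance (1,5) has only 2/3 same-type neighbors, below 3/4.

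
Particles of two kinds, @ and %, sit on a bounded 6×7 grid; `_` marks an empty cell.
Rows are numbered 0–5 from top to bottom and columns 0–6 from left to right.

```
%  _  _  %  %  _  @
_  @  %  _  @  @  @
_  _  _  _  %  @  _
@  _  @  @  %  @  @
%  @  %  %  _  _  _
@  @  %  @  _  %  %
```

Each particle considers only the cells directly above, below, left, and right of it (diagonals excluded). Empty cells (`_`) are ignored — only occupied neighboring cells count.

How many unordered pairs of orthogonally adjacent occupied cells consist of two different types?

15

Scan each occupied cell's neighbors to the right and below so each pair is counted once.
From row 0: 1 unlike of 3 pairs (running 1/3).
From row 1: 2 unlike of 5 pairs (running 3/8).
From row 2: 1 unlike of 3 pairs (running 4/11).
From row 3: 5 unlike of 7 pairs (running 9/18).
From row 4: 4 unlike of 7 pairs (running 13/25).
From row 5: 2 unlike of 4 pairs (running 15/29).
Total adjacent occupied pairs: 29; unlike-type pairs: 15.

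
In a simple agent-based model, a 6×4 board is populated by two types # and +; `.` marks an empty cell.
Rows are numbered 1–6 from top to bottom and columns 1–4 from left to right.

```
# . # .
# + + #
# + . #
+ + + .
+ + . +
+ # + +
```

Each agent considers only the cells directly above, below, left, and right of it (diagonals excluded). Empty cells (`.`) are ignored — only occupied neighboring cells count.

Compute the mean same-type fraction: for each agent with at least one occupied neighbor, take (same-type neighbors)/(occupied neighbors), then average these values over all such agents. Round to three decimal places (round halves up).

0.658

Row 1: (1,1)# 1/1 · (1,3)# 0/1
Row 2: (2,1)# 2/3 · (2,2)+ 2/3 · (2,3)+ 1/3 · (2,4)# 1/2
Row 3: (3,1)# 1/3 · (3,2)+ 2/3 · (3,4)# 1/1
Row 4: (4,1)+ 2/3 · (4,2)+ 4/4 · (4,3)+ 1/1
Row 5: (5,1)+ 3/3 · (5,2)+ 2/3 · (5,4)+ 1/1
Row 6: (6,1)+ 1/2 · (6,2)# 0/3 · (6,3)+ 1/2 · (6,4)+ 2/2
Sum over 19 agents: 1/1 + 0/1 + 2/3 + 2/3 + 1/3 + 1/2 + 1/3 + 2/3 + 1/1 + 2/3 + 4/4 + 1/1 + 3/3 + 2/3 + 1/1 + 1/2 + 0/3 + 1/2 + 2/2 = 25/2; mean = 25/2 ÷ 19 = 25/38 = 0.657894… → 0.658.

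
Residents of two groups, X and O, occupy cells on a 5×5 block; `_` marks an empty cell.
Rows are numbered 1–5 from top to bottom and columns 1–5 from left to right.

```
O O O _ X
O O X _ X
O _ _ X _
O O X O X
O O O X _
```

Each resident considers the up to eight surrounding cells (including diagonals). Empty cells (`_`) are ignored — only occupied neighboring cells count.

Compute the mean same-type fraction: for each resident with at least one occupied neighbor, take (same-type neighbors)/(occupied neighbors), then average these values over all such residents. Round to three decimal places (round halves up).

0.752

Row 1: (1,1)O 3/3 · (1,2)O 4/5 · (1,3)O 2/3 · (1,5)X 1/1
Row 2: (2,1)O 4/4 · (2,2)O 5/6 · (2,3)X 1/4 · (2,5)X 2/2
Row 3: (3,1)O 4/4 · (3,4)X 4/5
Row 4: (4,1)O 4/4 · (4,2)O 5/6 · (4,3)X 2/6 · (4,4)O 1/5 · (4,5)X 2/3
Row 5: (5,1)O 3/3 · (5,2)O 4/5 · (5,3)O 3/5 · (5,4)X 2/4
Sum over 19 residents: 3/3 + 4/5 + 2/3 + 1/1 + 4/4 + 5/6 + 1/4 + 2/2 + 4/4 + 4/5 + 4/4 + 5/6 + 2/6 + 1/5 + 2/3 + 3/3 + 4/5 + 3/5 + 2/4 = 857/60; mean = 857/60 ÷ 19 = 857/1140 = 0.751754… → 0.752.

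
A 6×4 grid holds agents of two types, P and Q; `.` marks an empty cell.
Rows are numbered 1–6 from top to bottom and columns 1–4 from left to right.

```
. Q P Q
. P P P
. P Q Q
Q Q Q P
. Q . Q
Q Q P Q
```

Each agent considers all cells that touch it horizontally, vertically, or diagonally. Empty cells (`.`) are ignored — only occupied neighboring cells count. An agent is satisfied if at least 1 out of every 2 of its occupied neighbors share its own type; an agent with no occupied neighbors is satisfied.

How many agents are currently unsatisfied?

(1,2)Q 0/3 not
(1,3)P 3/5 satisfied
(1,4)Q 0/3 not
(2,2)P 3/5 satisfied
(2,3)P 4/8 satisfied
(2,4)P 2/5 not
(3,2)P 2/6 not
(3,3)Q 3/8 not
(3,4)Q 2/5 not
(4,1)Q 2/3 satisfied
(4,2)Q 4/5 satisfied
(4,3)Q 5/7 satisfied
(4,4)P 0/4 not
(5,2)Q 5/6 satisfied
(5,4)Q 2/4 satisfied
(6,1)Q 2/2 satisfied
(6,2)Q 2/3 satisfied
(6,3)P 0/4 not
(6,4)Q 1/2 satisfied
Unsatisfied: (1,2), (1,4), (2,4), (3,2), (3,3), (3,4), (4,4), (6,3) — 8 in total.

8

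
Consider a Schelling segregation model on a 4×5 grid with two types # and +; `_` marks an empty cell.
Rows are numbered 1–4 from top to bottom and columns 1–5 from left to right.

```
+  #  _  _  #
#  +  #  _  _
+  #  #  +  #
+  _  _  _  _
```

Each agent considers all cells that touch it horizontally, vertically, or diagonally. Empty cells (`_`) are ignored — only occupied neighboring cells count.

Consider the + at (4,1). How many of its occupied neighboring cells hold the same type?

1

Occupied neighbors of (4,1): (3,1)=+, (3,2)=#.
Same type (+): 1 of 2.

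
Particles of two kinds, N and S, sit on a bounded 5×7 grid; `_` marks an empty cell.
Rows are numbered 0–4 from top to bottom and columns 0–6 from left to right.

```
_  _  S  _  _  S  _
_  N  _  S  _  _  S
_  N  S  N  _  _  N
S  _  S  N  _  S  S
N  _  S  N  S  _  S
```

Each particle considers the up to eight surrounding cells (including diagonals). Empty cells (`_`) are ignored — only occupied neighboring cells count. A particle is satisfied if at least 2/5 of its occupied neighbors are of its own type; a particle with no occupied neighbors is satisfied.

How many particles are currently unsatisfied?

Row 0: (0,2)S 1/2 ok · (0,5)S 1/1 ok
Row 1: (1,1)N 1/3 unhappy · (1,3)S 2/3 ok · (1,6)S 1/2 ok
Row 2: (2,1)N 1/4 unhappy · (2,2)S 2/6 unhappy · (2,3)N 1/4 unhappy · (2,6)N 0/3 unhappy
Row 3: (3,0)S 0/2 unhappy · (3,2)S 2/6 unhappy · (3,3)N 2/6 unhappy · (3,5)S 3/4 ok · (3,6)S 2/3 ok
Row 4: (4,0)N 0/1 unhappy · (4,2)S 1/3 unhappy · (4,3)N 1/4 unhappy · (4,4)S 1/3 unhappy · (4,6)S 2/2 ok
Unsatisfied: (1,1), (2,1), (2,2), (2,3), (2,6), (3,0), (3,2), (3,3), (4,0), (4,2), (4,3), (4,4) — 12 in total.

12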